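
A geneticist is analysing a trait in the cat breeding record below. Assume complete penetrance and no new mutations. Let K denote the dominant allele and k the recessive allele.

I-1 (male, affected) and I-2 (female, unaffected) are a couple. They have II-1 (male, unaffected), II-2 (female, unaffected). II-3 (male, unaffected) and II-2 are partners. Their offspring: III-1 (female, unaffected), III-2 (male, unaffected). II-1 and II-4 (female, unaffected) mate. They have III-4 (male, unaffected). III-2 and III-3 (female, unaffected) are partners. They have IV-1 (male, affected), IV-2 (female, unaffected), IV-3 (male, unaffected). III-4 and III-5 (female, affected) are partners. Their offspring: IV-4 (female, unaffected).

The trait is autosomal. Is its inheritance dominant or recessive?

III-2 and III-3 are both unaffected yet have an affected child IV-1. Under dominance, an affected child requires at least one affected parent, so the trait cannot be dominant.

recessive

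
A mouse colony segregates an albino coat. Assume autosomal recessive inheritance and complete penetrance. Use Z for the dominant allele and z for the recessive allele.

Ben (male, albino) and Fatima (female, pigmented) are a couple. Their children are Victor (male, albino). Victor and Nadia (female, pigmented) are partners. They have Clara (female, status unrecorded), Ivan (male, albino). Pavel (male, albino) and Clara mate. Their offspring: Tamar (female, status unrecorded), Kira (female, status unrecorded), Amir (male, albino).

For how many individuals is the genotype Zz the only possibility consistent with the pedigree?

Obligate heterozygotes: Fatima is pigmented so carries Z and passed z to Victor (zz), so Fatima is Zz; Nadia is pigmented so carries Z and passed z to Ivan (zz), so Nadia is Zz.
Every other individual is either homozygous by phenotype or has at least one consistent homozygous assignment, so the count is 2.

2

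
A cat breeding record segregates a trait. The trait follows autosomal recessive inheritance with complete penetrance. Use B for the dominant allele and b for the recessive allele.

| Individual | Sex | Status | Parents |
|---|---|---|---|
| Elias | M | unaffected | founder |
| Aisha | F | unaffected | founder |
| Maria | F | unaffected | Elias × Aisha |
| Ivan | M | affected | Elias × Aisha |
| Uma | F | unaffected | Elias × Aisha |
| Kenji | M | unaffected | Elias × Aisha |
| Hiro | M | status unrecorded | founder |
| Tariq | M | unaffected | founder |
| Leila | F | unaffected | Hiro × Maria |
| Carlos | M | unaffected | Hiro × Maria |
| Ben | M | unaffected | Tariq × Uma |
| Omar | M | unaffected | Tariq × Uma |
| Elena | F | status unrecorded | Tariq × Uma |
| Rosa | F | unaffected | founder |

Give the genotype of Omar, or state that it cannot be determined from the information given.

Omar's phenotype allows BB or Bb, and no parent or child forces a single allele at both positions; consistent genotype assignments exist with Omar as BB or Bb.

cannot be determined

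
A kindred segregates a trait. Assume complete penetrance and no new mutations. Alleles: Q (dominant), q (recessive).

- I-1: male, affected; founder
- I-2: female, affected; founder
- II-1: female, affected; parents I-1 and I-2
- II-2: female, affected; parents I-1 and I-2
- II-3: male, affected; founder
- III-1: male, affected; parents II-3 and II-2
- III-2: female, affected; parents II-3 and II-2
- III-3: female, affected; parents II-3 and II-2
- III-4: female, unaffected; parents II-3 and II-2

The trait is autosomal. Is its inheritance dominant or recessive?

II-3 and II-2 are both affected yet have an unaffected child III-4. Under a recessive model two affected parents are homozygous and every child would be affected, so the trait cannot be recessive.

dominant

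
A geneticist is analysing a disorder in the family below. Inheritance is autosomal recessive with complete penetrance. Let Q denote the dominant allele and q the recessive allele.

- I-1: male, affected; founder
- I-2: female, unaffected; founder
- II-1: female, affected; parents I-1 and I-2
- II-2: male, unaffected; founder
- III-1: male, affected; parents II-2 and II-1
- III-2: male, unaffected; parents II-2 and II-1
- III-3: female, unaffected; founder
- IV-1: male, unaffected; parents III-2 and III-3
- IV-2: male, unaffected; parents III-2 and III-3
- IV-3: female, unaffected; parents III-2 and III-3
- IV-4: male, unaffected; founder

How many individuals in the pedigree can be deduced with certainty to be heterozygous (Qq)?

3

Obligate heterozygotes: I-2 is unaffected so carries Q and passed q to II-1 (qq), so I-2 is Qq; II-2 is unaffected so carries Q and passed q to III-1 (qq), so II-2 is Qq; III-2 is unaffected so carries Q and received q from II-1 (qq), so III-2 is Qq.
Every other individual is either homozygous by phenotype or has at least one consistent homozygous assignment, so the count is 3.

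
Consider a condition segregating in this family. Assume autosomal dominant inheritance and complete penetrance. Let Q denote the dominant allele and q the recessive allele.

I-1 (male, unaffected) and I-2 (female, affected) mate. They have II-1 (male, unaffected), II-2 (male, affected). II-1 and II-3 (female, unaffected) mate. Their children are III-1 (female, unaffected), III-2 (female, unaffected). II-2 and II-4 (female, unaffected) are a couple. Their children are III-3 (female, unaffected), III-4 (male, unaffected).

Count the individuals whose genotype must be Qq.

2

Obligate heterozygotes: I-2 is affected so carries Q and passed q to II-1 (qq), so I-2 is Qq; II-2 is affected so carries Q and received q from I-1 (qq), so II-2 is Qq.
Every other individual is either homozygous by phenotype or has at least one consistent homozygous assignment, so the count is 2.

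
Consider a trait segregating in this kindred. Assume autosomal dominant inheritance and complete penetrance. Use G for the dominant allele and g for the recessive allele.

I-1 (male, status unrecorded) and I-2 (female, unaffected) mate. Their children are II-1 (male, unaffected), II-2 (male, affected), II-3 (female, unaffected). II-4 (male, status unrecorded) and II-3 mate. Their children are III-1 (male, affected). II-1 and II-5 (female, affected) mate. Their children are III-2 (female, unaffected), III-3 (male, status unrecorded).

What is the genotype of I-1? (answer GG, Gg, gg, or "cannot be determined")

Gg

From phenotype alone, I-1 is GG or Gg or gg.
I-1 passed G to II-2 (Gg, whose g came from I-2) and passed g to II-1 (gg), so I-1 is Gg.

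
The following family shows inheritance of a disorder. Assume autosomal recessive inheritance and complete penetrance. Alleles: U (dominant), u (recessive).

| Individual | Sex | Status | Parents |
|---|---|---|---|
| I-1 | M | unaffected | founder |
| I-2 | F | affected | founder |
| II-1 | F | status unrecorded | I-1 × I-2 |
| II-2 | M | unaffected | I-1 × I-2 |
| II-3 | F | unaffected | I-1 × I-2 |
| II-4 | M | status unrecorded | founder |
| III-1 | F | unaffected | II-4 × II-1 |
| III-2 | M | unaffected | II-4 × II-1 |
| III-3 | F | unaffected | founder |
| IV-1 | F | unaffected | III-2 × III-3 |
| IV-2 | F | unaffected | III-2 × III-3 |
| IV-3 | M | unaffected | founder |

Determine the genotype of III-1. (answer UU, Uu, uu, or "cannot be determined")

cannot be determined

III-1's phenotype allows UU or Uu, and no parent or child forces a single allele at both positions; consistent genotype assignments exist with III-1 as UU or Uu.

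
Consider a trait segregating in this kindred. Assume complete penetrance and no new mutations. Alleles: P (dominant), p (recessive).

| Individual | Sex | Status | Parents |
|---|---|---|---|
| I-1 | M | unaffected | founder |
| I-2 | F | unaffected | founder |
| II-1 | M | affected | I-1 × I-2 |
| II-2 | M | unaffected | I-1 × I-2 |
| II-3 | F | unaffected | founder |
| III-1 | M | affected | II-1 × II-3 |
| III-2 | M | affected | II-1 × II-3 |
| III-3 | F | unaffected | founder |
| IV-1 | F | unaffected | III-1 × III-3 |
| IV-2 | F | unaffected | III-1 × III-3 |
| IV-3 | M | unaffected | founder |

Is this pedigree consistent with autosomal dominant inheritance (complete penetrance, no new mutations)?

No

Under autosomal dominant, II-1 (affected, male) cannot arise from I-1 (unaffected) × I-2 (unaffected).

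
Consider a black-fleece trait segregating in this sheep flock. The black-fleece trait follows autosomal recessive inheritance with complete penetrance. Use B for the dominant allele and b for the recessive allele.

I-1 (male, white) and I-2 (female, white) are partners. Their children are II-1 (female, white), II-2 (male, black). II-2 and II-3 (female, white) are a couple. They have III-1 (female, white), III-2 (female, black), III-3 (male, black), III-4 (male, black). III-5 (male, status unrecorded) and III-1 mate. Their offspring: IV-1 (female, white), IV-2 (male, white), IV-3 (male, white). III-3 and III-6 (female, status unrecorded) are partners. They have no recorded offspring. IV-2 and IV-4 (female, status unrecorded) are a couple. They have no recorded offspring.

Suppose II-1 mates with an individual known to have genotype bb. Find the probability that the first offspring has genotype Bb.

2/3

I-1 is white so carries B and passed b to II-2 (bb), so I-1 is Bb.
I-2 is white so carries B and passed b to II-2 (bb), so I-2 is Bb.
II-1 is a white offspring of I-1 (Bb) × I-2 (Bb), whose cross gives 1/4 BB : 1/2 Bb : 1/4 bb; conditioning on being white, II-1 is BB with probability 1/3, Bb with probability 2/3.
Summing over parental genotype combinations, P(offspring has genotype Bb) = 1/3·1 + 2/3·1/2 = 2/3.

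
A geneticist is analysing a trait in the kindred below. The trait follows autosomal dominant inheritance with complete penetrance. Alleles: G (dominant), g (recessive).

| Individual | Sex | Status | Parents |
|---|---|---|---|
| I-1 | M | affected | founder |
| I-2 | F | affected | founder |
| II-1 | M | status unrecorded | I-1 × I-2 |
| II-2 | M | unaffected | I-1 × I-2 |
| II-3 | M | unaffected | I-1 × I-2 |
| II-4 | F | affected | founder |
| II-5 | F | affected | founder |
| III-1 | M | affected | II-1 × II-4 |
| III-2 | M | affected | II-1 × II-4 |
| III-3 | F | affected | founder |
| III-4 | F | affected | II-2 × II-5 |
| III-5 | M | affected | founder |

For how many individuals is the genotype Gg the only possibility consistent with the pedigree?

3

Obligate heterozygotes: I-1 is affected so carries G and passed g to II-2 (gg), so I-1 is Gg; I-2 is affected so carries G and passed g to II-2 (gg), so I-2 is Gg; III-4 is affected so carries G and received g from II-2 (gg), so III-4 is Gg.
Every other individual is either homozygous by phenotype or has at least one consistent homozygous assignment, so the count is 3.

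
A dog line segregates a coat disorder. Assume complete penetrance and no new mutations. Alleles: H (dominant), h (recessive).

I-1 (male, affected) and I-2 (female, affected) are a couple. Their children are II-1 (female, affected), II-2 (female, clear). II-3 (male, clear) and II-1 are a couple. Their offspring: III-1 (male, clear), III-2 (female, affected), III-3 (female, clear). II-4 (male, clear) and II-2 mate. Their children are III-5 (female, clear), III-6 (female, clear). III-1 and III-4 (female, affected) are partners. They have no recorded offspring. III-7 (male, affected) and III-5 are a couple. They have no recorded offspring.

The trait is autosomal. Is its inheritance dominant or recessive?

dominant

I-1 and I-2 are both affected yet have a clear child II-2. Under a recessive model two affected parents are homozygous and every child would be affected, so the trait cannot be recessive.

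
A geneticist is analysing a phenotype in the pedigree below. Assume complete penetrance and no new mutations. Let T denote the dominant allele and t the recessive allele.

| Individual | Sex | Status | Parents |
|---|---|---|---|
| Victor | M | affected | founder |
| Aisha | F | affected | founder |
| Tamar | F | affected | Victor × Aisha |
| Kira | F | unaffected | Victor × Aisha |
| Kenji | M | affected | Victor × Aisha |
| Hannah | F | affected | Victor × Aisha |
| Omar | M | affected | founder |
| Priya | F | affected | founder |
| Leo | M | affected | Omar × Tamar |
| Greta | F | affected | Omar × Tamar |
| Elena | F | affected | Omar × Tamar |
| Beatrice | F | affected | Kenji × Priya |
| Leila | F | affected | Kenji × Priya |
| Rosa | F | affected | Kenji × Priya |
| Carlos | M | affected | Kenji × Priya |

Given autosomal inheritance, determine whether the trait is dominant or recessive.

Victor and Aisha are both affected yet have an unaffected child Kira. Under a recessive model two affected parents are homozygous and every child would be affected, so the trait cannot be recessive.

dominant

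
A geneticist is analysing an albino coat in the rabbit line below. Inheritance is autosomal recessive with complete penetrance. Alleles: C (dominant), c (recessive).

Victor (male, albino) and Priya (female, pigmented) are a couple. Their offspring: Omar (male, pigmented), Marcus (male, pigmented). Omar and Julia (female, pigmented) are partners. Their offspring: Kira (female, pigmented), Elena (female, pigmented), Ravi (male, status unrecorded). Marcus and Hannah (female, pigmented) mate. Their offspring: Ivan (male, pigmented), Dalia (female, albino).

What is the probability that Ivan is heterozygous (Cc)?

2/3

Marcus is pigmented so carries C and received c from Victor (cc), so Marcus is Cc.
Hannah is pigmented so carries C and passed c to Dalia (cc), so Hannah is Cc.
Their cross gives offspring ratios 1/4 CC : 1/2 Cc : 1/4 cc. Conditioning on Ivan being pigmented, P(Cc) = 1/2 / 3/4 = 2/3.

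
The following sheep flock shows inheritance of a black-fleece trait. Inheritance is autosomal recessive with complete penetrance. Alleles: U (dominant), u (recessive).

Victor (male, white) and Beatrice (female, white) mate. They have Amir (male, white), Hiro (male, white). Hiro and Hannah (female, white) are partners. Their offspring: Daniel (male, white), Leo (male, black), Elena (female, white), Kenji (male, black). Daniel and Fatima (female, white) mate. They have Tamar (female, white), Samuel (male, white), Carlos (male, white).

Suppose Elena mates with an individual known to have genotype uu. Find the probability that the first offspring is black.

1/3

Hiro is white so carries U and passed u to Leo (uu), so Hiro is Uu.
Hannah is white so carries U and passed u to Leo (uu), so Hannah is Uu.
Elena is a white offspring of Hiro (Uu) × Hannah (Uu), whose cross gives 1/4 UU : 1/2 Uu : 1/4 uu; conditioning on being white, Elena is UU with probability 1/3, Uu with probability 2/3.
Summing over parental genotype combinations, P(offspring is black) = 2/3·1/2 = 1/3.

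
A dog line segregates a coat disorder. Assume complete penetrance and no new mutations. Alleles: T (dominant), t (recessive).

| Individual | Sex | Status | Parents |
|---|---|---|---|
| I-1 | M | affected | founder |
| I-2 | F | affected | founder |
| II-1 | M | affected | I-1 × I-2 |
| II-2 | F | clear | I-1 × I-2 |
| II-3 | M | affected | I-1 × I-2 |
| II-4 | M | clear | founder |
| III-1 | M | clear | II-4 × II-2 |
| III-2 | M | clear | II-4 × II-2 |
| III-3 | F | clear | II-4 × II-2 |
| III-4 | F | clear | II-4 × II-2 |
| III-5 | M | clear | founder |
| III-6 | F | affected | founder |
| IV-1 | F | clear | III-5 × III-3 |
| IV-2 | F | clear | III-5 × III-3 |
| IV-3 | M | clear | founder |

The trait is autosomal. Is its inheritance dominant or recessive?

I-1 and I-2 are both affected yet have a clear child II-2. Under a recessive model two affected parents are homozygous and every child would be affected, so the trait cannot be recessive.

dominant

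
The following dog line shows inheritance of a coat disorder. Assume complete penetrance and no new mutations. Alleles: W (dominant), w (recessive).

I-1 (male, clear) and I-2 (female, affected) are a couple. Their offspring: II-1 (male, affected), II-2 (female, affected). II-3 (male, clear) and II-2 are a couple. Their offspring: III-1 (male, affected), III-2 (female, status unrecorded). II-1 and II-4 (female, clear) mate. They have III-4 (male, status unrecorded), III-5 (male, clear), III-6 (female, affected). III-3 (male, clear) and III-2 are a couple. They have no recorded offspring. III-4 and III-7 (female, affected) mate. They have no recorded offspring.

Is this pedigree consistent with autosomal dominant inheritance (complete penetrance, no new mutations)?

A consistent assignment under autosomal dominant exists: I-1 ww, I-2 WW, II-1 Ww, II-2 Ww, II-3 ww, II-4 ww, III-1 Ww, III-2 Ww, III-3 ww, III-4 Ww, III-5 ww, III-6 Ww, III-7 WW.
In this assignment every recorded phenotype matches its genotype and every non-founder's genotype is obtainable from its parents' genotypes, so the pedigree is consistent.

Yes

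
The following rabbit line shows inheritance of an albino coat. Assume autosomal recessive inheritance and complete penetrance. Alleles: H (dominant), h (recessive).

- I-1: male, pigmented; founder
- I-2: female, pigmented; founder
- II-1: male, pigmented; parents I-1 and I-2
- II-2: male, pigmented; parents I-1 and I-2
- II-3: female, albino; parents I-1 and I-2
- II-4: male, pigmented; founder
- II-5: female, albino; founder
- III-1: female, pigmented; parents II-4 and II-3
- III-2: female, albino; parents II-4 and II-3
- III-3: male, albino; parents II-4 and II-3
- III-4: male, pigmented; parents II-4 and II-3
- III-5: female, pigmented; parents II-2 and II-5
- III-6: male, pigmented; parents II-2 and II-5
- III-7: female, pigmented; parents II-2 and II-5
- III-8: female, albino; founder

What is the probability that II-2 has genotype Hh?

1/5

I-1 is pigmented so carries H and passed h to II-3 (hh), so I-1 is Hh.
I-2 is pigmented so carries H and passed h to II-3 (hh), so I-2 is Hh.
Their cross gives offspring ratios 1/4 HH : 1/2 Hh : 1/4 hh. Conditioning on II-2 being pigmented, P(Hh) = 1/2 / 3/4 = 2/3 before taking II-2's own offspring into account.
II-5 is albino, so II-5 is hh.
Now use II-2's offspring. Probability of each recorded status — pigmented daughter III-5: 1/2 if II-2 is Hh, 1 if HH; pigmented son III-6: 1/2 if II-2 is Hh, 1 if HH; pigmented daughter III-7: 1/2 if II-2 is Hh, 1 if HH.
Bayes: P(Hh) = 2/3·1/8 / (2/3·1/8 + 1/3·1) = 1/5.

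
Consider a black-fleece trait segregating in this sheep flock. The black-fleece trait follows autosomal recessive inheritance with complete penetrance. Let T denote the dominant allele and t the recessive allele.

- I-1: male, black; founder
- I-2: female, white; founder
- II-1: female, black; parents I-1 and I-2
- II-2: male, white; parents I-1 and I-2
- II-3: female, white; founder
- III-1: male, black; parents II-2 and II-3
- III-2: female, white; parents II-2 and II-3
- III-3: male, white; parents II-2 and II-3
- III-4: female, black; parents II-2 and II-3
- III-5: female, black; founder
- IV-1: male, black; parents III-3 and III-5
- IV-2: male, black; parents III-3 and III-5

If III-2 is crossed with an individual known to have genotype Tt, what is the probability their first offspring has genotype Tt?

II-2 is white so carries T and received t from I-1 (tt), so II-2 is Tt.
II-3 is white so carries T and passed t to III-1 (tt), so II-3 is Tt.
III-2 is a white offspring of II-2 (Tt) × II-3 (Tt), whose cross gives 1/4 TT : 1/2 Tt : 1/4 tt; conditioning on being white, III-2 is TT with probability 1/3, Tt with probability 2/3.
Summing over parental genotype combinations, P(offspring has genotype Tt) = 1/3·1/2 + 2/3·1/2 = 1/2.

1/2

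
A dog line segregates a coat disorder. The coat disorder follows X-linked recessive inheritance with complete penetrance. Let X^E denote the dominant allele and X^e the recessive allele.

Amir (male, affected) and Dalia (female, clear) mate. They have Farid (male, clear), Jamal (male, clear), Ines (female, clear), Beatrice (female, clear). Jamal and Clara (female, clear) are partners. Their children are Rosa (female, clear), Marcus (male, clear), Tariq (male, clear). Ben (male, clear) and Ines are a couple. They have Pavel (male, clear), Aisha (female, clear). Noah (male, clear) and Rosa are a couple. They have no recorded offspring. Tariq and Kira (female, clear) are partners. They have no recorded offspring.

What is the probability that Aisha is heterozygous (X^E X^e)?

Ben is clear, so Ben is X^E Y.
Ines is clear so carries E and received e from Amir (X^e Y), so Ines is X^E X^e.
Their cross gives offspring ratios 1/2 X^E X^E : 1/2 X^E X^e. Conditioning on Aisha being clear, P(X^E X^e) = 1/2 / 1 = 1/2.

1/2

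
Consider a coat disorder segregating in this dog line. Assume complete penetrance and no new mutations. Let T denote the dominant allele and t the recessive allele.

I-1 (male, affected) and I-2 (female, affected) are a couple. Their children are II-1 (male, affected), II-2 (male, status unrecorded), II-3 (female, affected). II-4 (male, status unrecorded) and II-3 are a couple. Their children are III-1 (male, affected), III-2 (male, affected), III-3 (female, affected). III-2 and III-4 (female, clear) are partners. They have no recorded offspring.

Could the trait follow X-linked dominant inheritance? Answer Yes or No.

A consistent assignment under X-linked dominant exists: I-1 X^T Y, I-2 X^T X^T, II-1 X^T Y, II-2 X^T Y, II-3 X^T X^T, II-4 X^T Y, III-1 X^T Y, III-2 X^T Y, III-3 X^T X^T, III-4 X^t X^t.
In this assignment every recorded phenotype matches its genotype and every non-founder's genotype is obtainable from its parents' genotypes, so the pedigree is consistent.

Yes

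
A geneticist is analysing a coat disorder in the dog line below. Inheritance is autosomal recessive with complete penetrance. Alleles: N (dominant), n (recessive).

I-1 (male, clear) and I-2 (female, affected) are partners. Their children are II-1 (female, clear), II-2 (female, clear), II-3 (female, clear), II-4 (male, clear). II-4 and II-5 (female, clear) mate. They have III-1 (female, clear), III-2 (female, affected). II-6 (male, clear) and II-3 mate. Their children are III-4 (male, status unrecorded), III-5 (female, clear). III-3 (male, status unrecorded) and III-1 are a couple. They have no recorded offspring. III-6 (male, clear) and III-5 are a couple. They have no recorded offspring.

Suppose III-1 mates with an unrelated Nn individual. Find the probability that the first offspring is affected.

1/6

II-4 is clear so carries N and received n from I-2 (nn), so II-4 is Nn.
II-5 is clear so carries N and passed n to III-2 (nn), so II-5 is Nn.
III-1 is a clear offspring of II-4 (Nn) × II-5 (Nn), whose cross gives 1/4 NN : 1/2 Nn : 1/4 nn; conditioning on being clear, III-1 is NN with probability 1/3, Nn with probability 2/3.
Summing over parental genotype combinations, P(offspring is affected) = 2/3·1/4 = 1/6.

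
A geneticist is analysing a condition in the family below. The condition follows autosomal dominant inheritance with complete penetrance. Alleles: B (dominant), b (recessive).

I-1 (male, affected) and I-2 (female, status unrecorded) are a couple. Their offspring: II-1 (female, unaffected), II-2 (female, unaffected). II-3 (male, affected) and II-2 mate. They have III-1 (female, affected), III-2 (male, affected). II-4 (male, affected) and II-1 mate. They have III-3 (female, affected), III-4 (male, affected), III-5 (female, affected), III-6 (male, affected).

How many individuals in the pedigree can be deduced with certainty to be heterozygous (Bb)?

Obligate heterozygotes: I-1 is affected so carries B and passed b to II-1 (bb), so I-1 is Bb; III-1 is affected so carries B and received b from II-2 (bb), so III-1 is Bb; III-2 is affected so carries B and received b from II-2 (bb), so III-2 is Bb; III-3 is affected so carries B and received b from II-1 (bb), so III-3 is Bb; III-4 is affected so carries B and received b from II-1 (bb), so III-4 is Bb; III-5 is affected so carries B and received b from II-1 (bb), so III-5 is Bb; III-6 is affected so carries B and received b from II-1 (bb), so III-6 is Bb.
Every other individual is either homozygous by phenotype or has at least one consistent homozygous assignment, so the count is 7.

7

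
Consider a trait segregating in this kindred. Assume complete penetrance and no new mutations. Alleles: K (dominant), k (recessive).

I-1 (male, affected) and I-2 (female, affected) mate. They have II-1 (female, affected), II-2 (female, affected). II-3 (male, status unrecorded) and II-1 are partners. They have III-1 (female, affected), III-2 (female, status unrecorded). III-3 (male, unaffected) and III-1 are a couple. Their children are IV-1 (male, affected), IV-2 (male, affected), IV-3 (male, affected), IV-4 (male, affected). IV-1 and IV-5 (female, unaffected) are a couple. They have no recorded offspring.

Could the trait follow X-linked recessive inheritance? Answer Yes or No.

Yes

A consistent assignment under X-linked recessive exists: I-1 X^k Y, I-2 X^k X^k, II-1 X^k X^k, II-2 X^k X^k, II-3 X^k Y, III-1 X^k X^k, III-2 X^k X^k, III-3 X^K Y, IV-1 X^k Y, IV-2 X^k Y, IV-3 X^k Y, IV-4 X^k Y, IV-5 X^K X^K.
In this assignment every recorded phenotype matches its genotype and every non-founder's genotype is obtainable from its parents' genotypes, so the pedigree is consistent.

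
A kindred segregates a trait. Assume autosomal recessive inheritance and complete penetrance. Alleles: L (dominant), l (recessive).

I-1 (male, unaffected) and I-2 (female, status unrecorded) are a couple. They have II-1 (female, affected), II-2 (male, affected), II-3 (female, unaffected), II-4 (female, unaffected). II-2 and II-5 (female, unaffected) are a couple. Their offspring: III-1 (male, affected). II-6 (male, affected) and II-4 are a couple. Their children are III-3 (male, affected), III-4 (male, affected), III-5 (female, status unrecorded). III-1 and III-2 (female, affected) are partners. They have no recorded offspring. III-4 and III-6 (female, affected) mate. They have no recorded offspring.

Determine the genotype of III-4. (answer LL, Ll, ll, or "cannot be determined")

ll

III-4 is affected, so III-4 is ll.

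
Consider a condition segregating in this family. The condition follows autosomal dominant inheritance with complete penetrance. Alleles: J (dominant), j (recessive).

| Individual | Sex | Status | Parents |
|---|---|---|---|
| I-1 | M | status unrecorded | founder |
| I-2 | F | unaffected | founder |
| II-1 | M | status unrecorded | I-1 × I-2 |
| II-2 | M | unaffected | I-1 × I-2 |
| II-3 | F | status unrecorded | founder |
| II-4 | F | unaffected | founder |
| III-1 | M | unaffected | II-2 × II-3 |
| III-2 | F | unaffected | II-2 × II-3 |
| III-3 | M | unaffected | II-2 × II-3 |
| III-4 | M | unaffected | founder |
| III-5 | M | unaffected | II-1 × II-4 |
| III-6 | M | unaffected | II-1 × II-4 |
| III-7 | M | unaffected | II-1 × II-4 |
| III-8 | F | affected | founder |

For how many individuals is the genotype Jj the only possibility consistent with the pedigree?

No individual's genotype is forced to Jj by the pedigree, so the count is 0.

0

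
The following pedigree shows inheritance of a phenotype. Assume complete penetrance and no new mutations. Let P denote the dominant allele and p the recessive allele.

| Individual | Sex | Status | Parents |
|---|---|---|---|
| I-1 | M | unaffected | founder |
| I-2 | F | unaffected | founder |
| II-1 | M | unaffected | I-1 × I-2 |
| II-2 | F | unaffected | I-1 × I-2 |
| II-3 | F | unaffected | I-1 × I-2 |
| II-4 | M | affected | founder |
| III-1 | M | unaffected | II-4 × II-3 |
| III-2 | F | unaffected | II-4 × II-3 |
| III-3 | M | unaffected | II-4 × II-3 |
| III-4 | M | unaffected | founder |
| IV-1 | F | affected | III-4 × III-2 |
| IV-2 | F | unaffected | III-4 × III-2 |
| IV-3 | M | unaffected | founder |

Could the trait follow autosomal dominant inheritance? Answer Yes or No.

No

Under autosomal dominant, IV-1 (affected, female) cannot arise from III-4 (unaffected) × III-2 (unaffected).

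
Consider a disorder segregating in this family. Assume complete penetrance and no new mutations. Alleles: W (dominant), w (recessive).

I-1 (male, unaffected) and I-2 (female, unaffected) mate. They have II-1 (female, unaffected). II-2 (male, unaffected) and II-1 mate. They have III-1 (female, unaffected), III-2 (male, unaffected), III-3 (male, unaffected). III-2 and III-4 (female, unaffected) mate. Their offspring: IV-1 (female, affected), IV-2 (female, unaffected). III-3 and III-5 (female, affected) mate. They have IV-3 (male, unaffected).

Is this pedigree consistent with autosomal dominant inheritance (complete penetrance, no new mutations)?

Under autosomal dominant, IV-1 (affected, female) cannot arise from III-2 (unaffected) × III-4 (unaffected).

No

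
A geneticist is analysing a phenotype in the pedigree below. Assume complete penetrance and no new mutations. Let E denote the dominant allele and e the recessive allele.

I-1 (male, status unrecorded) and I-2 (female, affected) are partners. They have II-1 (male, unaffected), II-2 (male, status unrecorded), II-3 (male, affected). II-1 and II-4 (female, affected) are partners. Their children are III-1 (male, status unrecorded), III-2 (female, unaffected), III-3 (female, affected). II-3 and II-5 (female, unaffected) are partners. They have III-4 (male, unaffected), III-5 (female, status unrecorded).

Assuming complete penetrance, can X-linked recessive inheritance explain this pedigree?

No

Under X-linked recessive, II-1 (unaffected, male) cannot arise from I-1 (unrecorded) × I-2 (affected).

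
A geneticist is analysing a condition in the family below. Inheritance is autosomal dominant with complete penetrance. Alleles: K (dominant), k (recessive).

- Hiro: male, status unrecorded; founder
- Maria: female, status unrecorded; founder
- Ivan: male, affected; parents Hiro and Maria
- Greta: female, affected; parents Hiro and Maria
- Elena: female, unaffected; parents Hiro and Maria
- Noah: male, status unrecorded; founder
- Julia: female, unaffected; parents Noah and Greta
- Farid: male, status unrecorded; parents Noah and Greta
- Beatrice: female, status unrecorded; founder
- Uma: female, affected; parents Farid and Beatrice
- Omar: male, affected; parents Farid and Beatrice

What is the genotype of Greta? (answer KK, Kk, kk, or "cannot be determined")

From phenotype alone, Greta is KK or Kk.
Greta is affected so carries K and passed k to Julia (kk), so Greta is Kk.

Kk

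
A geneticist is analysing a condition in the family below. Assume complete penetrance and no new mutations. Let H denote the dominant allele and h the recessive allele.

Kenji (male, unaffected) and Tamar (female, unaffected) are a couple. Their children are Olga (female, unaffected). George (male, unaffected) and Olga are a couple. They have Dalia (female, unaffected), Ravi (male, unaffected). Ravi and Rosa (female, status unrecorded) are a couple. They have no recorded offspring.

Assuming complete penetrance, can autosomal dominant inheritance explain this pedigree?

A consistent assignment under autosomal dominant exists: Kenji hh, Tamar hh, Olga hh, George hh, Dalia hh, Ravi hh, Rosa HH.
In this assignment every recorded phenotype matches its genotype and every non-founder's genotype is obtainable from its parents' genotypes, so the pedigree is consistent.

Yes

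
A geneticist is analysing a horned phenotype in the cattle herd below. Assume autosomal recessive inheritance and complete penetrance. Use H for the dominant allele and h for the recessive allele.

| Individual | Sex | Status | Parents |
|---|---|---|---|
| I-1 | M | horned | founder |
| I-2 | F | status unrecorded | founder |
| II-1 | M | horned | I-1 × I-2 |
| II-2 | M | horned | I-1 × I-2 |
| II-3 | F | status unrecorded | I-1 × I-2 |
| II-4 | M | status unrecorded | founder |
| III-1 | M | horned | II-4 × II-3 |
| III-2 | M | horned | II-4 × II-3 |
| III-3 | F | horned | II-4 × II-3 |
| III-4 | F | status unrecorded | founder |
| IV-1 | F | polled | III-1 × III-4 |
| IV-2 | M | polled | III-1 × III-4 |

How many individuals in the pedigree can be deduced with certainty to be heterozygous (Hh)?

Obligate heterozygotes: IV-1 is polled so carries H and received h from III-1 (hh), so IV-1 is Hh; IV-2 is polled so carries H and received h from III-1 (hh), so IV-2 is Hh.
Every other individual is either homozygous by phenotype or has at least one consistent homozygous assignment, so the count is 2.

2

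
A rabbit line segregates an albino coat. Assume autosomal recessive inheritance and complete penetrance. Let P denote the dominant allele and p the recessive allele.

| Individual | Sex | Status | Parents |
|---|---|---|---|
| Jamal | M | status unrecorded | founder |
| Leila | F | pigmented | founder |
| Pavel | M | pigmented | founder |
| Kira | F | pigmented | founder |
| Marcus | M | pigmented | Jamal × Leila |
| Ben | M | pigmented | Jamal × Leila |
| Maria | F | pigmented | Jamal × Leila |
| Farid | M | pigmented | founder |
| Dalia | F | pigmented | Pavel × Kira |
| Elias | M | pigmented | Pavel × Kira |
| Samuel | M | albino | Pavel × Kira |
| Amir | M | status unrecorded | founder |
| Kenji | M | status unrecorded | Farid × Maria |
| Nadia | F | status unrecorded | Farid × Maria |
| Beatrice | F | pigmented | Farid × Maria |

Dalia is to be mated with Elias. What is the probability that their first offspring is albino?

1/9

Pavel is pigmented so carries P and passed p to Samuel (pp), so Pavel is Pp.
Kira is pigmented so carries P and passed p to Samuel (pp), so Kira is Pp.
Dalia is a pigmented offspring of Pavel (Pp) × Kira (Pp), whose cross gives 1/4 PP : 1/2 Pp : 1/4 pp; conditioning on being pigmented, Dalia is PP with probability 1/3, Pp with probability 2/3.
Elias is a pigmented offspring of Pavel (Pp) × Kira (Pp), whose cross gives 1/4 PP : 1/2 Pp : 1/4 pp; conditioning on being pigmented, Elias is PP with probability 1/3, Pp with probability 2/3.
Summing over parental genotype combinations, P(offspring is albino) = 4/9·1/4 = 1/9.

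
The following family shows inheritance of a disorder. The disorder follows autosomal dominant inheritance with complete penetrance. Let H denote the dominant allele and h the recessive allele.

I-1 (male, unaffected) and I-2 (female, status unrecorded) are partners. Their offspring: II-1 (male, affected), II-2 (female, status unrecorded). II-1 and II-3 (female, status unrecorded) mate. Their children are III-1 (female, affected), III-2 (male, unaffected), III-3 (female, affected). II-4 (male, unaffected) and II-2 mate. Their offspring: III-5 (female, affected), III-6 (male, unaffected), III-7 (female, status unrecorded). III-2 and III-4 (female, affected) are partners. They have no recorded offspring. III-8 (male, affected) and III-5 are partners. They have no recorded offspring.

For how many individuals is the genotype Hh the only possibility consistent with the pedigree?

3

Obligate heterozygotes: II-1 is affected so carries H and received h from I-1 (hh), so II-1 is Hh; II-2 passed H to III-5 (Hh, whose h came from II-4) and received h from I-1 (hh), so II-2 is Hh; III-5 is affected so carries H and received h from II-4 (hh), so III-5 is Hh.
Every other individual is either homozygous by phenotype or has at least one consistent homozygous assignment, so the count is 3.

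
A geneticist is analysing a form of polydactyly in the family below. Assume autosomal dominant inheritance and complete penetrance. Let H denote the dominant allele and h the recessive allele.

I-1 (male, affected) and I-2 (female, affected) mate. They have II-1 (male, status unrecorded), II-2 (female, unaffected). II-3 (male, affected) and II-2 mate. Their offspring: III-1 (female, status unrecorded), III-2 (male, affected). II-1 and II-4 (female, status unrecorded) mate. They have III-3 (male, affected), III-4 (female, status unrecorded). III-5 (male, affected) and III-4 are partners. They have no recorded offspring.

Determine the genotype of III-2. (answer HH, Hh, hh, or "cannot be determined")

Hh

From phenotype alone, III-2 is HH or Hh.
III-2 is affected so carries H and received h from II-2 (hh), so III-2 is Hh.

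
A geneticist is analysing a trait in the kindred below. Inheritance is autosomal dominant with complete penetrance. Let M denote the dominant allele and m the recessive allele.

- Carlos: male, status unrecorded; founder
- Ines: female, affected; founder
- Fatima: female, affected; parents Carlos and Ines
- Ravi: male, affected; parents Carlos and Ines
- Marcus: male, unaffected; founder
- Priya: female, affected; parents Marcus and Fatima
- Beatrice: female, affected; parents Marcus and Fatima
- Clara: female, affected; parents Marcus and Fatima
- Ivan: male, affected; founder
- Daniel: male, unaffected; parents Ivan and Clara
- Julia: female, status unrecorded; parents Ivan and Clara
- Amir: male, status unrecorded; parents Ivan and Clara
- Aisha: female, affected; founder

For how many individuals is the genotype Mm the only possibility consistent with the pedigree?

Obligate heterozygotes: Priya is affected so carries M and received m from Marcus (mm), so Priya is Mm; Beatrice is affected so carries M and received m from Marcus (mm), so Beatrice is Mm; Clara is affected so carries M and received m from Marcus (mm), so Clara is Mm; Ivan is affected so carries M and passed m to Daniel (mm), so Ivan is Mm.
Every other individual is either homozygous by phenotype or has at least one consistent homozygous assignment, so the count is 4.

4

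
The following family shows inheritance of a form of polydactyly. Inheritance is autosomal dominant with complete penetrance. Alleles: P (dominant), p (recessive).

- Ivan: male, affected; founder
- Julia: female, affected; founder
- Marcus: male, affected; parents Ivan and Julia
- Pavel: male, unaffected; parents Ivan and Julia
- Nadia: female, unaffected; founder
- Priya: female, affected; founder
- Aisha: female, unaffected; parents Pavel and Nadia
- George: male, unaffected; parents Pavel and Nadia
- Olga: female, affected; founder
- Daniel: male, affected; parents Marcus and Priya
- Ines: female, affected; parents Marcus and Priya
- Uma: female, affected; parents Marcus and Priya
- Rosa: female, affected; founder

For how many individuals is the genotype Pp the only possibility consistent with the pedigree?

2

Obligate heterozygotes: Ivan is affected so carries P and passed p to Pavel (pp), so Ivan is Pp; Julia is affected so carries P and passed p to Pavel (pp), so Julia is Pp.
Every other individual is either homozygous by phenotype or has at least one consistent homozygous assignment, so the count is 2.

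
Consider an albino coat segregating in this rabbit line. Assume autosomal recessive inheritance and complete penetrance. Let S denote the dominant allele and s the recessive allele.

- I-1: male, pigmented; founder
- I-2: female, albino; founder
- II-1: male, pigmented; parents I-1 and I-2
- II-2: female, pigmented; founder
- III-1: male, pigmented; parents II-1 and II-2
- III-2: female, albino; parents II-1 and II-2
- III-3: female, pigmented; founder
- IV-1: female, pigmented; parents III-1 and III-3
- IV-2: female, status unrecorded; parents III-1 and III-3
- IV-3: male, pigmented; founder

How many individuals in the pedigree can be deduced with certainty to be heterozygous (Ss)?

2

Obligate heterozygotes: II-1 is pigmented so carries S and received s from I-2 (ss), so II-1 is Ss; II-2 is pigmented so carries S and passed s to III-2 (ss), so II-2 is Ss.
Every other individual is either homozygous by phenotype or has at least one consistent homozygous assignment, so the count is 2.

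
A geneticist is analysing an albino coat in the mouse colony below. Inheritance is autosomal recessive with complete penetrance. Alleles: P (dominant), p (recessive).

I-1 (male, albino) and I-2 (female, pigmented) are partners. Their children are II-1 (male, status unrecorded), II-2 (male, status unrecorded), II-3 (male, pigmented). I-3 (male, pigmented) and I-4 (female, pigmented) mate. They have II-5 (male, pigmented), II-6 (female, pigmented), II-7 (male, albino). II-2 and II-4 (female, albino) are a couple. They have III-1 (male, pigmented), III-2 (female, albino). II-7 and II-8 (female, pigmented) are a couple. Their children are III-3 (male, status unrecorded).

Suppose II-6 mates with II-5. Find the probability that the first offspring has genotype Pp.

I-3 is pigmented so carries P and passed p to II-7 (pp), so I-3 is Pp.
I-4 is pigmented so carries P and passed p to II-7 (pp), so I-4 is Pp.
II-6 is a pigmented offspring of I-3 (Pp) × I-4 (Pp), whose cross gives 1/4 PP : 1/2 Pp : 1/4 pp; conditioning on being pigmented, II-6 is PP with probability 1/3, Pp with probability 2/3.
II-5 is a pigmented offspring of I-3 (Pp) × I-4 (Pp), whose cross gives 1/4 PP : 1/2 Pp : 1/4 pp; conditioning on being pigmented, II-5 is PP with probability 1/3, Pp with probability 2/3.
Summing over parental genotype combinations, P(offspring has genotype Pp) = 2/9·1/2 + 2/9·1/2 + 4/9·1/2 = 4/9.

4/9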